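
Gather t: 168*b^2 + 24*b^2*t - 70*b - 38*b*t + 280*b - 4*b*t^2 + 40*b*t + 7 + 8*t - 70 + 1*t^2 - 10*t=168*b^2 + 210*b + t^2*(1 - 4*b) + t*(24*b^2 + 2*b - 2) - 63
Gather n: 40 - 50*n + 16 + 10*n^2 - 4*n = 10*n^2 - 54*n + 56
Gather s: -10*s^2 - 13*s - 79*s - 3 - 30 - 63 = -10*s^2 - 92*s - 96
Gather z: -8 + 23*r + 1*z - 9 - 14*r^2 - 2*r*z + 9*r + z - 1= -14*r^2 + 32*r + z*(2 - 2*r) - 18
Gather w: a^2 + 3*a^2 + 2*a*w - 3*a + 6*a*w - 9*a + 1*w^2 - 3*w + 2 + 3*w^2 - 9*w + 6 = 4*a^2 - 12*a + 4*w^2 + w*(8*a - 12) + 8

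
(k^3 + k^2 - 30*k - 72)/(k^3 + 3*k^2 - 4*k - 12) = (k^2 - 2*k - 24)/(k^2 - 4)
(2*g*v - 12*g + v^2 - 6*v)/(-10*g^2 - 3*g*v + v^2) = (v - 6)/(-5*g + v)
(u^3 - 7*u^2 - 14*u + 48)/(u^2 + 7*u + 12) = (u^2 - 10*u + 16)/(u + 4)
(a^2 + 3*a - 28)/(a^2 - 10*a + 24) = (a + 7)/(a - 6)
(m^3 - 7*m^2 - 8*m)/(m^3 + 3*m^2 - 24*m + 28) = m*(m^2 - 7*m - 8)/(m^3 + 3*m^2 - 24*m + 28)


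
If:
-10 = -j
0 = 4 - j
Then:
No Solution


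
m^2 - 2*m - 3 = (m - 3)*(m + 1)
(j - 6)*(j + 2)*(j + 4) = j^3 - 28*j - 48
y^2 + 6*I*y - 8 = (y + 2*I)*(y + 4*I)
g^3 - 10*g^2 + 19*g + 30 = (g - 6)*(g - 5)*(g + 1)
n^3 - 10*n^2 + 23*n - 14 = (n - 7)*(n - 2)*(n - 1)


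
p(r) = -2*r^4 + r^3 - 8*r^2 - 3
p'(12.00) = -13584.00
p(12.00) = -40899.00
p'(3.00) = -237.00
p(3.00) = -210.00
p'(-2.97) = 283.57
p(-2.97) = -255.38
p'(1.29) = -32.82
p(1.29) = -19.70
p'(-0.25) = 4.31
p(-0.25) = -3.52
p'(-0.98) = 26.09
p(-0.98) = -13.47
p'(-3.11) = 319.42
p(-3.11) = -297.56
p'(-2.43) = 171.39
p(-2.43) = -134.32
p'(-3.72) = 512.87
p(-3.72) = -548.19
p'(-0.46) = 8.77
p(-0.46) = -4.88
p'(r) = -8*r^3 + 3*r^2 - 16*r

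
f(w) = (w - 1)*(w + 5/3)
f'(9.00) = 18.67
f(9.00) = 85.33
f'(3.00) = 6.67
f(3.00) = 9.33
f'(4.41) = 9.49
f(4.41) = 20.72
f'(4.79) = 10.25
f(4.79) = 24.47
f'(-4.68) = -8.69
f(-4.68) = 17.12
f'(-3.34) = -6.01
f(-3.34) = 7.26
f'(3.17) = 7.01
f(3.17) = 10.50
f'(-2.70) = -4.73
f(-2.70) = 3.82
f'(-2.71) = -4.75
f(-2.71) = 3.87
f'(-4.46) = -8.25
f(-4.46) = 15.25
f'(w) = 2*w + 2/3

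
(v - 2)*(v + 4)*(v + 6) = v^3 + 8*v^2 + 4*v - 48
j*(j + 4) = j^2 + 4*j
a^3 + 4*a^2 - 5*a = a*(a - 1)*(a + 5)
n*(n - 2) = n^2 - 2*n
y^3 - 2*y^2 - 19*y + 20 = (y - 5)*(y - 1)*(y + 4)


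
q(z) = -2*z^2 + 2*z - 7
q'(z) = 2 - 4*z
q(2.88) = -17.83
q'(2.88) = -9.52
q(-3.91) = -45.40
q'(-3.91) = 17.64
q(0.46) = -6.50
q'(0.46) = 0.16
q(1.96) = -10.76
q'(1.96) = -5.84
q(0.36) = -6.54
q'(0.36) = 0.56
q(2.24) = -12.56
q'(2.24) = -6.96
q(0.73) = -6.61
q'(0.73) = -0.92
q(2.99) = -18.90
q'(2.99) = -9.96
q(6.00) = -67.00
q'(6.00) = -22.00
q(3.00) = -19.00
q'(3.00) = -10.00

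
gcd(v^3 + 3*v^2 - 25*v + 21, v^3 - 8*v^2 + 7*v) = v - 1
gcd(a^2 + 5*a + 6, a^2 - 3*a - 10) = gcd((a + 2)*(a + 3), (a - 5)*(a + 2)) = a + 2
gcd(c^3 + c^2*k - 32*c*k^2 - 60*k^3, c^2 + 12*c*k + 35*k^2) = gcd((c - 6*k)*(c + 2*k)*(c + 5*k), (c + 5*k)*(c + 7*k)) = c + 5*k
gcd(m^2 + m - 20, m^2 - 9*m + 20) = m - 4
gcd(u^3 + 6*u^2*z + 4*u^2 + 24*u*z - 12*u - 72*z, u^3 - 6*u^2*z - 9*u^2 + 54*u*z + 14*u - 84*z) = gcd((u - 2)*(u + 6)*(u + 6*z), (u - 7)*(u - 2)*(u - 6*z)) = u - 2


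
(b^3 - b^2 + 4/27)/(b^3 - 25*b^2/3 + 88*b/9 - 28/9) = (b + 1/3)/(b - 7)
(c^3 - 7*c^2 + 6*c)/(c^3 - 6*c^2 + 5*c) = (c - 6)/(c - 5)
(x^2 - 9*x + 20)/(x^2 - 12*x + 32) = (x - 5)/(x - 8)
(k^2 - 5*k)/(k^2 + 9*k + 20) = k*(k - 5)/(k^2 + 9*k + 20)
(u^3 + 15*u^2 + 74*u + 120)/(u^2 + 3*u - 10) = (u^2 + 10*u + 24)/(u - 2)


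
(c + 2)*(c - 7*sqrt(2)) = c^2 - 7*sqrt(2)*c + 2*c - 14*sqrt(2)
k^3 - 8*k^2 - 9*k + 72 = (k - 8)*(k - 3)*(k + 3)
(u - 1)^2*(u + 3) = u^3 + u^2 - 5*u + 3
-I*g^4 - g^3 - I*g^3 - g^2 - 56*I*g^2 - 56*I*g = g*(g - 8*I)*(g + 7*I)*(-I*g - I)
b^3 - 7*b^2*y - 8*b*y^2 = b*(b - 8*y)*(b + y)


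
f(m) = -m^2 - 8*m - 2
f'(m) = -2*m - 8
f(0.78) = -8.85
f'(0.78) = -9.56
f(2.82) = -32.51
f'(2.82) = -13.64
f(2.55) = -28.90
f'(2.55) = -13.10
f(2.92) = -33.89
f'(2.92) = -13.84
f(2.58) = -29.30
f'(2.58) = -13.16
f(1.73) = -18.83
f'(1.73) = -11.46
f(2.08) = -22.97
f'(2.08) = -12.16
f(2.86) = -33.06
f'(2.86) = -13.72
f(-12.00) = -50.00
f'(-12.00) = 16.00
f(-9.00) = -11.00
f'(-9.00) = 10.00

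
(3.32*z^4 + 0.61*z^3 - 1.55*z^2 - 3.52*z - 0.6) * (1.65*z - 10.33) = 5.478*z^5 - 33.2891*z^4 - 8.8588*z^3 + 10.2035*z^2 + 35.3716*z + 6.198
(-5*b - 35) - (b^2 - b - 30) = -b^2 - 4*b - 5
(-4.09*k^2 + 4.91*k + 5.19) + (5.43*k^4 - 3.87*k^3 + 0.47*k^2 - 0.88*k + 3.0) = 5.43*k^4 - 3.87*k^3 - 3.62*k^2 + 4.03*k + 8.19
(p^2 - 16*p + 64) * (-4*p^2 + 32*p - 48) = -4*p^4 + 96*p^3 - 816*p^2 + 2816*p - 3072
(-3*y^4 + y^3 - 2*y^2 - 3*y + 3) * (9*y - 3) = -27*y^5 + 18*y^4 - 21*y^3 - 21*y^2 + 36*y - 9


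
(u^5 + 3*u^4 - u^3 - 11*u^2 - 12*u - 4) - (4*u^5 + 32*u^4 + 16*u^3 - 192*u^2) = -3*u^5 - 29*u^4 - 17*u^3 + 181*u^2 - 12*u - 4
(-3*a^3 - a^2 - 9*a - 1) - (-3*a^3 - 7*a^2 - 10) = 6*a^2 - 9*a + 9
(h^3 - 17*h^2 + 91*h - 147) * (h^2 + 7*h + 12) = h^5 - 10*h^4 - 16*h^3 + 286*h^2 + 63*h - 1764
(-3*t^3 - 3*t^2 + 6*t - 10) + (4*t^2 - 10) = -3*t^3 + t^2 + 6*t - 20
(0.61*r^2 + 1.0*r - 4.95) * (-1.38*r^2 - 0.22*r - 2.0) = -0.8418*r^4 - 1.5142*r^3 + 5.391*r^2 - 0.911*r + 9.9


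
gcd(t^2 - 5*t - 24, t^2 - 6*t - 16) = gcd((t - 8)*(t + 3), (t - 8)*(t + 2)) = t - 8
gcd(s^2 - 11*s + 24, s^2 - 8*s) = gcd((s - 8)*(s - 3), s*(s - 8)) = s - 8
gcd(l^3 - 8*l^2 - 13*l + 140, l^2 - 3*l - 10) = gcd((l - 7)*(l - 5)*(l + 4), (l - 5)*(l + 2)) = l - 5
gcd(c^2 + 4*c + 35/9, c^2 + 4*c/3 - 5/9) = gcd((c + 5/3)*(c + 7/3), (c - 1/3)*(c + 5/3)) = c + 5/3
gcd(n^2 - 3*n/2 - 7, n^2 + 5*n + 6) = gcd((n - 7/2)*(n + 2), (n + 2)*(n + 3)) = n + 2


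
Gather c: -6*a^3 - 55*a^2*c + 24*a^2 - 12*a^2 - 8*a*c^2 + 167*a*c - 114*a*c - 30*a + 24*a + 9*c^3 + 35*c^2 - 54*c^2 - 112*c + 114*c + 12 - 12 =-6*a^3 + 12*a^2 - 6*a + 9*c^3 + c^2*(-8*a - 19) + c*(-55*a^2 + 53*a + 2)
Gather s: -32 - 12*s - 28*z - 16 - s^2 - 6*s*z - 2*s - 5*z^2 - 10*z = -s^2 + s*(-6*z - 14) - 5*z^2 - 38*z - 48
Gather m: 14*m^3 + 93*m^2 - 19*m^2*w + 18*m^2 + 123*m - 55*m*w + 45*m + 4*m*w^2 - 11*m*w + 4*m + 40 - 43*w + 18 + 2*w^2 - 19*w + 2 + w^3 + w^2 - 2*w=14*m^3 + m^2*(111 - 19*w) + m*(4*w^2 - 66*w + 172) + w^3 + 3*w^2 - 64*w + 60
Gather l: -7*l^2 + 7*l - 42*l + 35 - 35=-7*l^2 - 35*l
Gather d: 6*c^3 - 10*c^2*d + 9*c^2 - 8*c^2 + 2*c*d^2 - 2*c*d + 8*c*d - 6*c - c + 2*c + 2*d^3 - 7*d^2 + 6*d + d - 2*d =6*c^3 + c^2 - 5*c + 2*d^3 + d^2*(2*c - 7) + d*(-10*c^2 + 6*c + 5)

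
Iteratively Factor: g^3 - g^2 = (g)*(g^2 - g) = g*(g - 1)*(g)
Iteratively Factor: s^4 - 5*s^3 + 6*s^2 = (s - 3)*(s^3 - 2*s^2) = s*(s - 3)*(s^2 - 2*s) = s*(s - 3)*(s - 2)*(s)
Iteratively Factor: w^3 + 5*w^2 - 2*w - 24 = (w + 3)*(w^2 + 2*w - 8) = (w + 3)*(w + 4)*(w - 2)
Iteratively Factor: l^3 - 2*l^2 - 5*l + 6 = (l - 1)*(l^2 - l - 6) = (l - 1)*(l + 2)*(l - 3)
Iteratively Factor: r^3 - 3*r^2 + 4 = (r + 1)*(r^2 - 4*r + 4) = (r - 2)*(r + 1)*(r - 2)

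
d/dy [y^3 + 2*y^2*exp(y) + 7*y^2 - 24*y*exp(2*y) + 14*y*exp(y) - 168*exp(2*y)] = 2*y^2*exp(y) + 3*y^2 - 48*y*exp(2*y) + 18*y*exp(y) + 14*y - 360*exp(2*y) + 14*exp(y)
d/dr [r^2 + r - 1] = 2*r + 1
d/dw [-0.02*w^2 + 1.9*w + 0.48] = 1.9 - 0.04*w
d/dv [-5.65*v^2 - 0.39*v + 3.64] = -11.3*v - 0.39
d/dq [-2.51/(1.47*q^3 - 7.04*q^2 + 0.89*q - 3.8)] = (11.0691*q^2 - 35.3408*q + 2.2339)/(1.47*q^3 - 7.04*q^2 + 0.89*q - 3.8)^2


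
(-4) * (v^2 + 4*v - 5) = -4*v^2 - 16*v + 20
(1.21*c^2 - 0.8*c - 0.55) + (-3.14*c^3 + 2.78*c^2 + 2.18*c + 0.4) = -3.14*c^3 + 3.99*c^2 + 1.38*c - 0.15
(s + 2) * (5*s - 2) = 5*s^2 + 8*s - 4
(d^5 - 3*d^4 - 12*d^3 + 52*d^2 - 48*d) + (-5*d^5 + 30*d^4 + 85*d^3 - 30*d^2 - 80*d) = -4*d^5 + 27*d^4 + 73*d^3 + 22*d^2 - 128*d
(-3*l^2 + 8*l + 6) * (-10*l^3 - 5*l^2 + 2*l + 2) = 30*l^5 - 65*l^4 - 106*l^3 - 20*l^2 + 28*l + 12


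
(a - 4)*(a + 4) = a^2 - 16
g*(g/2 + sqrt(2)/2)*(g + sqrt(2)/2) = g^3/2 + 3*sqrt(2)*g^2/4 + g/2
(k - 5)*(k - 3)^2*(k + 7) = k^4 - 4*k^3 - 38*k^2 + 228*k - 315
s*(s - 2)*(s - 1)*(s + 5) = s^4 + 2*s^3 - 13*s^2 + 10*s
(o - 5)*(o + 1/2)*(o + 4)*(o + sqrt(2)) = o^4 - o^3/2 + sqrt(2)*o^3 - 41*o^2/2 - sqrt(2)*o^2/2 - 41*sqrt(2)*o/2 - 10*o - 10*sqrt(2)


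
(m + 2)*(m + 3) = m^2 + 5*m + 6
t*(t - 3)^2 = t^3 - 6*t^2 + 9*t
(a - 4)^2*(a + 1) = a^3 - 7*a^2 + 8*a + 16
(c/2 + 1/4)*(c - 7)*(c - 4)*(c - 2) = c^4/2 - 25*c^3/4 + 87*c^2/4 - 31*c/2 - 14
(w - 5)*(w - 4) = w^2 - 9*w + 20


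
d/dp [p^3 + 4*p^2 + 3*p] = 3*p^2 + 8*p + 3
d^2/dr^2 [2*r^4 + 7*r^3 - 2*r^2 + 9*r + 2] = 24*r^2 + 42*r - 4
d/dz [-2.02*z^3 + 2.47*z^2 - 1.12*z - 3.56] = -6.06*z^2 + 4.94*z - 1.12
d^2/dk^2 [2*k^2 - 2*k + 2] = 4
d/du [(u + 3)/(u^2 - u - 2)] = (u^2 - u - (u + 3)*(2*u - 1) - 2)/(-u^2 + u + 2)^2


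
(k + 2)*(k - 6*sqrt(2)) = k^2 - 6*sqrt(2)*k + 2*k - 12*sqrt(2)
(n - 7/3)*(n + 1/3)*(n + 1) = n^3 - n^2 - 25*n/9 - 7/9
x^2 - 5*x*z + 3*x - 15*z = (x + 3)*(x - 5*z)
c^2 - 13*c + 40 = (c - 8)*(c - 5)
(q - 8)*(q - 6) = q^2 - 14*q + 48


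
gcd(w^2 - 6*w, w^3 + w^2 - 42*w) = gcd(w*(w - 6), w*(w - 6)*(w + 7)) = w^2 - 6*w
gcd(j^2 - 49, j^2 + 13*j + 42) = j + 7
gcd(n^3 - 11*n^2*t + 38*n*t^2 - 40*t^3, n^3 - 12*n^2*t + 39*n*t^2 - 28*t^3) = -n + 4*t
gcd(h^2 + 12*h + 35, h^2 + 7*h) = h + 7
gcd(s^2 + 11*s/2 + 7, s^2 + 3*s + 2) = s + 2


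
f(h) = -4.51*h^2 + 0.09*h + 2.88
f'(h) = 0.09 - 9.02*h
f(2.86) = -33.75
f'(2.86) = -25.71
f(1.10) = -2.48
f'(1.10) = -9.83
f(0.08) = 2.86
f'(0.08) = -0.63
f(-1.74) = -10.93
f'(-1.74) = 15.78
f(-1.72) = -10.62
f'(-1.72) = 15.60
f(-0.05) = 2.86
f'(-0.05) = 0.54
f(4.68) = -95.48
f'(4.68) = -42.12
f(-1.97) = -14.80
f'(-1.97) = 17.86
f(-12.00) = -647.64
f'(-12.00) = 108.33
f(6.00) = -158.94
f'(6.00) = -54.03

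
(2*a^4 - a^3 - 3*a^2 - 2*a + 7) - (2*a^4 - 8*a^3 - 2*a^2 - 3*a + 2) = 7*a^3 - a^2 + a + 5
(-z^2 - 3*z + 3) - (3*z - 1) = -z^2 - 6*z + 4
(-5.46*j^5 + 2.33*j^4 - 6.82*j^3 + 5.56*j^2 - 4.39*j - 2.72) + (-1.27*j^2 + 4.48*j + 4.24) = -5.46*j^5 + 2.33*j^4 - 6.82*j^3 + 4.29*j^2 + 0.0900000000000007*j + 1.52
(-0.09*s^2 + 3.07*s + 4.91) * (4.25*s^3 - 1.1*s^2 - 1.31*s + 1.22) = -0.3825*s^5 + 13.1465*s^4 + 17.6084*s^3 - 9.5325*s^2 - 2.6867*s + 5.9902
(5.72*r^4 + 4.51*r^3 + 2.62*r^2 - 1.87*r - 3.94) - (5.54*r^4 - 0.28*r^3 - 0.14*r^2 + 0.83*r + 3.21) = 0.18*r^4 + 4.79*r^3 + 2.76*r^2 - 2.7*r - 7.15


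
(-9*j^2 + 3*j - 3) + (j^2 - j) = -8*j^2 + 2*j - 3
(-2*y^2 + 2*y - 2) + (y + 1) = -2*y^2 + 3*y - 1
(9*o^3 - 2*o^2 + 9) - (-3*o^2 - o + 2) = 9*o^3 + o^2 + o + 7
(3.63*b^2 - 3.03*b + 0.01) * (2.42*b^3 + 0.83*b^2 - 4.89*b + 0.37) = 8.7846*b^5 - 4.3197*b^4 - 20.2414*b^3 + 16.1681*b^2 - 1.17*b + 0.0037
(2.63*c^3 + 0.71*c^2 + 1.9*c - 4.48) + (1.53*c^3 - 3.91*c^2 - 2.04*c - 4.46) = 4.16*c^3 - 3.2*c^2 - 0.14*c - 8.94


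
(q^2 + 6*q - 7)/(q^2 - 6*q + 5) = (q + 7)/(q - 5)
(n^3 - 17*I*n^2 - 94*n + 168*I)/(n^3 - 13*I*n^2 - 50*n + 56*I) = (n - 6*I)/(n - 2*I)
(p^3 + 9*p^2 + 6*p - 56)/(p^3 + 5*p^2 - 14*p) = (p + 4)/p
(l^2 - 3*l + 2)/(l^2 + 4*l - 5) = (l - 2)/(l + 5)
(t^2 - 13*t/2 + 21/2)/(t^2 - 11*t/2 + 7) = (t - 3)/(t - 2)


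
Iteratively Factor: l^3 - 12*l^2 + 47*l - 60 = (l - 4)*(l^2 - 8*l + 15) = (l - 4)*(l - 3)*(l - 5)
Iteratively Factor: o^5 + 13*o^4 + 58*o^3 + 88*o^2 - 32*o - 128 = (o + 4)*(o^4 + 9*o^3 + 22*o^2 - 32) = (o + 4)^2*(o^3 + 5*o^2 + 2*o - 8) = (o + 4)^3*(o^2 + o - 2) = (o + 2)*(o + 4)^3*(o - 1)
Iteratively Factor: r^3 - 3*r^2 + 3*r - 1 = (r - 1)*(r^2 - 2*r + 1) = (r - 1)^2*(r - 1)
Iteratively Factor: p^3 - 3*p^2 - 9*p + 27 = (p + 3)*(p^2 - 6*p + 9) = (p - 3)*(p + 3)*(p - 3)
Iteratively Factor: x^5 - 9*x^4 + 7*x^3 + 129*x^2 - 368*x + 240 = (x - 3)*(x^4 - 6*x^3 - 11*x^2 + 96*x - 80) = (x - 3)*(x - 1)*(x^3 - 5*x^2 - 16*x + 80) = (x - 3)*(x - 1)*(x + 4)*(x^2 - 9*x + 20) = (x - 4)*(x - 3)*(x - 1)*(x + 4)*(x - 5)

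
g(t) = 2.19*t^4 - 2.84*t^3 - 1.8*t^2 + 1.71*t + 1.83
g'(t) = 8.76*t^3 - 8.52*t^2 - 3.6*t + 1.71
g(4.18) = 438.68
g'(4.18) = 477.58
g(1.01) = 1.07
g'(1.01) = -1.59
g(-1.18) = 6.22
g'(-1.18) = -20.30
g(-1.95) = 44.37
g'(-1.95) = -88.62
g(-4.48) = 1095.58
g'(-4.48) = -940.82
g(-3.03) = 243.72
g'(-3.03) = -309.29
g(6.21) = 2519.85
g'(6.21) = 1748.66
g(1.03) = 1.04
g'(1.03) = -1.46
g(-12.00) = 50041.47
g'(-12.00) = -16319.25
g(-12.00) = 50041.47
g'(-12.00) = -16319.25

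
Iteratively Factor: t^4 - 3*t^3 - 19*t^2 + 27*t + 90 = (t + 3)*(t^3 - 6*t^2 - t + 30) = (t - 5)*(t + 3)*(t^2 - t - 6) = (t - 5)*(t - 3)*(t + 3)*(t + 2)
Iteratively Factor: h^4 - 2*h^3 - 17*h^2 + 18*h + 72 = (h + 3)*(h^3 - 5*h^2 - 2*h + 24) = (h - 4)*(h + 3)*(h^2 - h - 6) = (h - 4)*(h + 2)*(h + 3)*(h - 3)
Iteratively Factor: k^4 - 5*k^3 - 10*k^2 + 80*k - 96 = (k - 4)*(k^3 - k^2 - 14*k + 24) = (k - 4)*(k - 3)*(k^2 + 2*k - 8) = (k - 4)*(k - 3)*(k + 4)*(k - 2)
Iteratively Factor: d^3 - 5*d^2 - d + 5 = (d + 1)*(d^2 - 6*d + 5) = (d - 1)*(d + 1)*(d - 5)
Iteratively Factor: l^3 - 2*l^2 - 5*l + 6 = (l - 1)*(l^2 - l - 6) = (l - 3)*(l - 1)*(l + 2)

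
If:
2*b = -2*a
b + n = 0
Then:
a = n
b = -n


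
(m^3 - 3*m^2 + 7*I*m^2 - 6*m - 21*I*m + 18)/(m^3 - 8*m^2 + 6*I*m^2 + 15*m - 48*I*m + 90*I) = (m + I)/(m - 5)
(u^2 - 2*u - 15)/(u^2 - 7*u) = (u^2 - 2*u - 15)/(u*(u - 7))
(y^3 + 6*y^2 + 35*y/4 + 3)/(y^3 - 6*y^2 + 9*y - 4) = (y^3 + 6*y^2 + 35*y/4 + 3)/(y^3 - 6*y^2 + 9*y - 4)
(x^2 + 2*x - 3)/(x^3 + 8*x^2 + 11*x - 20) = (x + 3)/(x^2 + 9*x + 20)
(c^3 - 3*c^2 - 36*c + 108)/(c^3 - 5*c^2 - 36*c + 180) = (c - 3)/(c - 5)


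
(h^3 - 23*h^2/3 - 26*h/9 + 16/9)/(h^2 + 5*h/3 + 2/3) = (3*h^2 - 25*h + 8)/(3*(h + 1))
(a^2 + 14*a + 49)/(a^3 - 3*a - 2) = (a^2 + 14*a + 49)/(a^3 - 3*a - 2)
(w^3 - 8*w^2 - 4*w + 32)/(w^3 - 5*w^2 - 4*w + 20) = (w - 8)/(w - 5)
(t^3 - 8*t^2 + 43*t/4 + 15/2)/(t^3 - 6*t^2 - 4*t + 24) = (t^2 - 2*t - 5/4)/(t^2 - 4)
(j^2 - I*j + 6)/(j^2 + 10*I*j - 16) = (j - 3*I)/(j + 8*I)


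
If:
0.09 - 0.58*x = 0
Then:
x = 0.16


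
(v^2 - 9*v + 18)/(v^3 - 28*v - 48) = (v - 3)/(v^2 + 6*v + 8)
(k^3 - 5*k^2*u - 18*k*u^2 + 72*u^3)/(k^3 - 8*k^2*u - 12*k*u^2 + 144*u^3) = (-k + 3*u)/(-k + 6*u)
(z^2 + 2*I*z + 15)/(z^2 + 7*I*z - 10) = (z - 3*I)/(z + 2*I)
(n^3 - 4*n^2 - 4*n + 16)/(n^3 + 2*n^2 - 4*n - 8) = (n - 4)/(n + 2)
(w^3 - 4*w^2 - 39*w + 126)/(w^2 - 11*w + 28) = (w^2 + 3*w - 18)/(w - 4)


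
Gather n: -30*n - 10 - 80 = -30*n - 90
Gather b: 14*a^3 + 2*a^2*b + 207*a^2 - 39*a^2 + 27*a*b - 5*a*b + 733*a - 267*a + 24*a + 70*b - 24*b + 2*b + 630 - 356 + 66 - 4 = 14*a^3 + 168*a^2 + 490*a + b*(2*a^2 + 22*a + 48) + 336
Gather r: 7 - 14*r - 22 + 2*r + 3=-12*r - 12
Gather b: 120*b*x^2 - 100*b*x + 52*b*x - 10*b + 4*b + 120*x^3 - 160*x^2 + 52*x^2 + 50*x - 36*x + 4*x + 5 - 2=b*(120*x^2 - 48*x - 6) + 120*x^3 - 108*x^2 + 18*x + 3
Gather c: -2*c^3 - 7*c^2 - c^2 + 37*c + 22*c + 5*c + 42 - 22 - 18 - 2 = -2*c^3 - 8*c^2 + 64*c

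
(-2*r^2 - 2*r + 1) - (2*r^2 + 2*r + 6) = -4*r^2 - 4*r - 5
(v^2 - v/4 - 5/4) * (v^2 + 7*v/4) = v^4 + 3*v^3/2 - 27*v^2/16 - 35*v/16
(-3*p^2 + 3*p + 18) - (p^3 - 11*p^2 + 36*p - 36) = -p^3 + 8*p^2 - 33*p + 54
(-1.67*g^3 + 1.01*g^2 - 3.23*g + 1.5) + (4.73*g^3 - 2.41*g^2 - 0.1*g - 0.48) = 3.06*g^3 - 1.4*g^2 - 3.33*g + 1.02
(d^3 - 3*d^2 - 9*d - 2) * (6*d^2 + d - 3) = 6*d^5 - 17*d^4 - 60*d^3 - 12*d^2 + 25*d + 6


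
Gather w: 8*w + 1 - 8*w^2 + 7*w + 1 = -8*w^2 + 15*w + 2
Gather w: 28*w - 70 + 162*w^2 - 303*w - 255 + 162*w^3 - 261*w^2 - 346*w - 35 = 162*w^3 - 99*w^2 - 621*w - 360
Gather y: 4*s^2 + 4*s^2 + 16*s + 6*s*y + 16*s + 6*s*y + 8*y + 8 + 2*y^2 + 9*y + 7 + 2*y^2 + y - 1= 8*s^2 + 32*s + 4*y^2 + y*(12*s + 18) + 14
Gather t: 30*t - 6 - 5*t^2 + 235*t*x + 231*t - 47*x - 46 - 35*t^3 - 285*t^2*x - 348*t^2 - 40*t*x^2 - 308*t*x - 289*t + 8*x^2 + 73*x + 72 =-35*t^3 + t^2*(-285*x - 353) + t*(-40*x^2 - 73*x - 28) + 8*x^2 + 26*x + 20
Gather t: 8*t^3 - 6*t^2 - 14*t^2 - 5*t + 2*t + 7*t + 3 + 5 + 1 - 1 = 8*t^3 - 20*t^2 + 4*t + 8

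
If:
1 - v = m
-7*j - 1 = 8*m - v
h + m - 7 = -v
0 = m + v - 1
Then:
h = 6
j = 9*v/7 - 9/7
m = 1 - v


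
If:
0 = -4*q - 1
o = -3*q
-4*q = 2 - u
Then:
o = 3/4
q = -1/4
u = 1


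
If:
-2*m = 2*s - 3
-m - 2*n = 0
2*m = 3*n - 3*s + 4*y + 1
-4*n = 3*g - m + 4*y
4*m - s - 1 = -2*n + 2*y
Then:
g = -2/9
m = 17/15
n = -17/30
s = 11/30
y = 61/60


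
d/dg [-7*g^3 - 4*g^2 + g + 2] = -21*g^2 - 8*g + 1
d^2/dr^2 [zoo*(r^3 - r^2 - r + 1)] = zoo*(r + 1)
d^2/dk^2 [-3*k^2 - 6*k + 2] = -6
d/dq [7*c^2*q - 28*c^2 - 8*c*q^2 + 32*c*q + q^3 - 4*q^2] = 7*c^2 - 16*c*q + 32*c + 3*q^2 - 8*q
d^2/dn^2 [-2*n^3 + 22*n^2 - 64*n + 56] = 44 - 12*n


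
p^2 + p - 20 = (p - 4)*(p + 5)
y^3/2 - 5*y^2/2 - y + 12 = (y/2 + 1)*(y - 4)*(y - 3)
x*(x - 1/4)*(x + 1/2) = x^3 + x^2/4 - x/8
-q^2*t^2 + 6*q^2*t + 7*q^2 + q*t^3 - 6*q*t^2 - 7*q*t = (-q + t)*(t - 7)*(q*t + q)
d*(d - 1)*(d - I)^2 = d^4 - d^3 - 2*I*d^3 - d^2 + 2*I*d^2 + d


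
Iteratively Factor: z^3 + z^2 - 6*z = (z + 3)*(z^2 - 2*z) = z*(z + 3)*(z - 2)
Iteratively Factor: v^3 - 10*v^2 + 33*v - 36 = (v - 3)*(v^2 - 7*v + 12) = (v - 4)*(v - 3)*(v - 3)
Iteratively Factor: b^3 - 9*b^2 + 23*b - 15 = (b - 5)*(b^2 - 4*b + 3) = (b - 5)*(b - 1)*(b - 3)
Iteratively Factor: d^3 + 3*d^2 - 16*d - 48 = (d - 4)*(d^2 + 7*d + 12) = (d - 4)*(d + 4)*(d + 3)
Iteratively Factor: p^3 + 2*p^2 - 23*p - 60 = (p - 5)*(p^2 + 7*p + 12) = (p - 5)*(p + 4)*(p + 3)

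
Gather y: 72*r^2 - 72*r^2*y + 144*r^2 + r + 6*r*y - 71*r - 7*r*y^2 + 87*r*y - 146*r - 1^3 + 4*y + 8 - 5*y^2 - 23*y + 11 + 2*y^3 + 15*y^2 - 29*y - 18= 216*r^2 - 216*r + 2*y^3 + y^2*(10 - 7*r) + y*(-72*r^2 + 93*r - 48)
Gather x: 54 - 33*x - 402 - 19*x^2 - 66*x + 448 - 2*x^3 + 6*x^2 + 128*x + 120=-2*x^3 - 13*x^2 + 29*x + 220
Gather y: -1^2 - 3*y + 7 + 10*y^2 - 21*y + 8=10*y^2 - 24*y + 14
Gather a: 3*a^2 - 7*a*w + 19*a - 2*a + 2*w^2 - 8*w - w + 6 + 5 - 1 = 3*a^2 + a*(17 - 7*w) + 2*w^2 - 9*w + 10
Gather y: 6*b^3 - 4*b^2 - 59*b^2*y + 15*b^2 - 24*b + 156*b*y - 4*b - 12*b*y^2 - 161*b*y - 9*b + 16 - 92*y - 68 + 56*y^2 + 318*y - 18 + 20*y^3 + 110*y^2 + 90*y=6*b^3 + 11*b^2 - 37*b + 20*y^3 + y^2*(166 - 12*b) + y*(-59*b^2 - 5*b + 316) - 70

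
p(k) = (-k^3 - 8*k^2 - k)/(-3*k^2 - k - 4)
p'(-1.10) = -1.03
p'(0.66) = 1.54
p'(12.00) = 0.34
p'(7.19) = 0.37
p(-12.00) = -1.39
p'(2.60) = 0.63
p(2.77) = 2.87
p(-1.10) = 1.11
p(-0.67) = 0.56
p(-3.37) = 1.42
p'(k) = (6*k + 1)*(-k^3 - 8*k^2 - k)/(-3*k^2 - k - 4)^2 + (-3*k^2 - 16*k - 1)/(-3*k^2 - k - 4)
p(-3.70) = 1.33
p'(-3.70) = 0.27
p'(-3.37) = 0.24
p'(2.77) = 0.60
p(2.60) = 2.76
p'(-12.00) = 0.34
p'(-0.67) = -1.43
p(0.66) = 0.74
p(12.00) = 6.46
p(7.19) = 4.77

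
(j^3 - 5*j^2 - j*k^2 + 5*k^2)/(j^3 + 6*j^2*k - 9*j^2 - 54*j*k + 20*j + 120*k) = (j^2 - k^2)/(j^2 + 6*j*k - 4*j - 24*k)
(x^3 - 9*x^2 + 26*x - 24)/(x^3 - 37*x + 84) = (x - 2)/(x + 7)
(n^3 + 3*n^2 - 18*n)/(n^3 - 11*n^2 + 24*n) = (n + 6)/(n - 8)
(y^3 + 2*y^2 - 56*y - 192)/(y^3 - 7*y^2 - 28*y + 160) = (y^2 + 10*y + 24)/(y^2 + y - 20)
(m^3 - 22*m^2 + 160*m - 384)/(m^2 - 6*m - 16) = (m^2 - 14*m + 48)/(m + 2)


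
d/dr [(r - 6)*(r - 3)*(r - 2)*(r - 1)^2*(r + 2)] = 6*r^5 - 55*r^4 + 132*r^3 - 3*r^2 - 260*r + 180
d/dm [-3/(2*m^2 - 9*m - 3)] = 3*(4*m - 9)/(-2*m^2 + 9*m + 3)^2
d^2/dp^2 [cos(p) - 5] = -cos(p)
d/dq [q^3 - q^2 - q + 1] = 3*q^2 - 2*q - 1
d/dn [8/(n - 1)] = -8/(n - 1)^2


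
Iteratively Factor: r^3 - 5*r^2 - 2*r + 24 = (r + 2)*(r^2 - 7*r + 12) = (r - 4)*(r + 2)*(r - 3)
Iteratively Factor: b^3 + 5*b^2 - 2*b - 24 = (b + 3)*(b^2 + 2*b - 8) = (b + 3)*(b + 4)*(b - 2)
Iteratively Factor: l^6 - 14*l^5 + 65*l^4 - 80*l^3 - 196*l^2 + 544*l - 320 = (l - 2)*(l^5 - 12*l^4 + 41*l^3 + 2*l^2 - 192*l + 160) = (l - 4)*(l - 2)*(l^4 - 8*l^3 + 9*l^2 + 38*l - 40) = (l - 4)*(l - 2)*(l + 2)*(l^3 - 10*l^2 + 29*l - 20) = (l - 4)^2*(l - 2)*(l + 2)*(l^2 - 6*l + 5) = (l - 4)^2*(l - 2)*(l - 1)*(l + 2)*(l - 5)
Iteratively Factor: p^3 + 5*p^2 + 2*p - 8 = (p - 1)*(p^2 + 6*p + 8) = (p - 1)*(p + 4)*(p + 2)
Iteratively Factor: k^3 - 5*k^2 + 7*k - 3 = (k - 1)*(k^2 - 4*k + 3) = (k - 1)^2*(k - 3)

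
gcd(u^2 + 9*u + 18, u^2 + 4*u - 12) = u + 6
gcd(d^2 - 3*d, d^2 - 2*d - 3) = d - 3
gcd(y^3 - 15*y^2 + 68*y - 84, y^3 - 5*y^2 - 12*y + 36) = y^2 - 8*y + 12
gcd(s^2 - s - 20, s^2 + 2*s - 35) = s - 5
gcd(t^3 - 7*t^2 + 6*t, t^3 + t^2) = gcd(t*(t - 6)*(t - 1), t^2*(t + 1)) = t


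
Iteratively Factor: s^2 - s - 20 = (s - 5)*(s + 4)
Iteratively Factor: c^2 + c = (c + 1)*(c)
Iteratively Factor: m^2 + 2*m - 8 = (m + 4)*(m - 2)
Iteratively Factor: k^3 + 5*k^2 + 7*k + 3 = (k + 1)*(k^2 + 4*k + 3) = (k + 1)*(k + 3)*(k + 1)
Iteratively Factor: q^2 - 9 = (q + 3)*(q - 3)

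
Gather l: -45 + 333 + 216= 504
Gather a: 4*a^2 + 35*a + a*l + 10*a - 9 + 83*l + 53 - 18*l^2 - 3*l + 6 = 4*a^2 + a*(l + 45) - 18*l^2 + 80*l + 50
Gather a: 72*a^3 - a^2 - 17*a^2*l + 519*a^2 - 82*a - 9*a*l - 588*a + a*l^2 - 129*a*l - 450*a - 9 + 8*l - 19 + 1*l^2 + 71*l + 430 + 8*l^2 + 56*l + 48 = 72*a^3 + a^2*(518 - 17*l) + a*(l^2 - 138*l - 1120) + 9*l^2 + 135*l + 450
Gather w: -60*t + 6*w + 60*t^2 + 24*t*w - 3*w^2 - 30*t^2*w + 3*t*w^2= 60*t^2 - 60*t + w^2*(3*t - 3) + w*(-30*t^2 + 24*t + 6)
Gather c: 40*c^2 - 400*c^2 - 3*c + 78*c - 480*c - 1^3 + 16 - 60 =-360*c^2 - 405*c - 45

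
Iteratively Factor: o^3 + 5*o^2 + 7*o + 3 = (o + 3)*(o^2 + 2*o + 1) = (o + 1)*(o + 3)*(o + 1)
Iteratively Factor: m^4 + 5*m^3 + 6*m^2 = (m + 2)*(m^3 + 3*m^2) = m*(m + 2)*(m^2 + 3*m) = m*(m + 2)*(m + 3)*(m)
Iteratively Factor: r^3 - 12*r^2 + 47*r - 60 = (r - 4)*(r^2 - 8*r + 15) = (r - 5)*(r - 4)*(r - 3)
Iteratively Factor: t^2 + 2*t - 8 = (t + 4)*(t - 2)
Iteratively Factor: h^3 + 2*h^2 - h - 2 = (h - 1)*(h^2 + 3*h + 2) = (h - 1)*(h + 1)*(h + 2)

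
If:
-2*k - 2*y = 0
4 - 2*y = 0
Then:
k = -2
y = 2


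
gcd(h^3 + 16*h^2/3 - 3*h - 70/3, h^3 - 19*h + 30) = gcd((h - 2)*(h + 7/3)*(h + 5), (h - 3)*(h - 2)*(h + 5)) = h^2 + 3*h - 10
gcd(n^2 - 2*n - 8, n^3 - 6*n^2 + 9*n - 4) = n - 4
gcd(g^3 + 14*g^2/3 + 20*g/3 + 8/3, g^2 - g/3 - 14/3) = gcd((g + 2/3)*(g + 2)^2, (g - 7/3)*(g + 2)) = g + 2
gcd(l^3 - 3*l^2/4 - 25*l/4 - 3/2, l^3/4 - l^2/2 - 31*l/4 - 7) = 1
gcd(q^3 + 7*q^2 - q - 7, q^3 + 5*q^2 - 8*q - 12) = q + 1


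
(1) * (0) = 0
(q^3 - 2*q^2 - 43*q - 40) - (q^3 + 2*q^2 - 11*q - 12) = -4*q^2 - 32*q - 28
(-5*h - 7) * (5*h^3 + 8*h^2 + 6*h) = -25*h^4 - 75*h^3 - 86*h^2 - 42*h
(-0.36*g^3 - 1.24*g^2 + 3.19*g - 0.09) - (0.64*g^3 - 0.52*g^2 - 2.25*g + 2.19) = -1.0*g^3 - 0.72*g^2 + 5.44*g - 2.28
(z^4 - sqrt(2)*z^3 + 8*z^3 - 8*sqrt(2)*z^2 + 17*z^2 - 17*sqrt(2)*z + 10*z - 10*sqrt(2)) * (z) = z^5 - sqrt(2)*z^4 + 8*z^4 - 8*sqrt(2)*z^3 + 17*z^3 - 17*sqrt(2)*z^2 + 10*z^2 - 10*sqrt(2)*z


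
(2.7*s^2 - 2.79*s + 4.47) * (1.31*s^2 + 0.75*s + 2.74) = 3.537*s^4 - 1.6299*s^3 + 11.1612*s^2 - 4.2921*s + 12.2478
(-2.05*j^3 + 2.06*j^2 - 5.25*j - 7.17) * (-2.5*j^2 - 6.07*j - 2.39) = 5.125*j^5 + 7.2935*j^4 + 5.5203*j^3 + 44.8691*j^2 + 56.0694*j + 17.1363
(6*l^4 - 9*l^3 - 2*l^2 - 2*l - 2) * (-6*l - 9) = -36*l^5 + 93*l^3 + 30*l^2 + 30*l + 18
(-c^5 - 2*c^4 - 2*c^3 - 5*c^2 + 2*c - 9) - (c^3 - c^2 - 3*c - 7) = -c^5 - 2*c^4 - 3*c^3 - 4*c^2 + 5*c - 2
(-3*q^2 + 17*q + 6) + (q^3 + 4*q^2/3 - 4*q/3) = q^3 - 5*q^2/3 + 47*q/3 + 6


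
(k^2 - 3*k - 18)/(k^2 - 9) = (k - 6)/(k - 3)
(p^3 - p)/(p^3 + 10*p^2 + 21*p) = (p^2 - 1)/(p^2 + 10*p + 21)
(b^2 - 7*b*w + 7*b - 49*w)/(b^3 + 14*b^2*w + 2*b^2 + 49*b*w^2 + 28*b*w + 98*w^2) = (b^2 - 7*b*w + 7*b - 49*w)/(b^3 + 14*b^2*w + 2*b^2 + 49*b*w^2 + 28*b*w + 98*w^2)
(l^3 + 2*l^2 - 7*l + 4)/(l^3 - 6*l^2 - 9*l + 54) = (l^3 + 2*l^2 - 7*l + 4)/(l^3 - 6*l^2 - 9*l + 54)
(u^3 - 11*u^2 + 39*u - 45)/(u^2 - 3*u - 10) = (u^2 - 6*u + 9)/(u + 2)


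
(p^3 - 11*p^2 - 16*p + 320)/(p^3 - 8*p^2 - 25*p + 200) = (p - 8)/(p - 5)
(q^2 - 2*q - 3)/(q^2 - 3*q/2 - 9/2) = 2*(q + 1)/(2*q + 3)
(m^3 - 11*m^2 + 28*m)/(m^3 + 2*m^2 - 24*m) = (m - 7)/(m + 6)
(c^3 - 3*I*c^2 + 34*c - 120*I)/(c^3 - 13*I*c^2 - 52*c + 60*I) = (c^2 + 2*I*c + 24)/(c^2 - 8*I*c - 12)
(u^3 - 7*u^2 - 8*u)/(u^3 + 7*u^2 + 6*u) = (u - 8)/(u + 6)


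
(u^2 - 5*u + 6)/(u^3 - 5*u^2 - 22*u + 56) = (u - 3)/(u^2 - 3*u - 28)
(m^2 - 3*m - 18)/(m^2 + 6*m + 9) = (m - 6)/(m + 3)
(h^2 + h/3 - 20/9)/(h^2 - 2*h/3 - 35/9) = (3*h - 4)/(3*h - 7)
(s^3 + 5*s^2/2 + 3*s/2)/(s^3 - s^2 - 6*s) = (s^2 + 5*s/2 + 3/2)/(s^2 - s - 6)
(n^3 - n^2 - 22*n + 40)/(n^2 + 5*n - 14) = (n^2 + n - 20)/(n + 7)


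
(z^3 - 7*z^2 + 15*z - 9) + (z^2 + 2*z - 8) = z^3 - 6*z^2 + 17*z - 17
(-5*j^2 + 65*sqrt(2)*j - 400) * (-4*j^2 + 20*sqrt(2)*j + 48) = 20*j^4 - 360*sqrt(2)*j^3 + 3960*j^2 - 4880*sqrt(2)*j - 19200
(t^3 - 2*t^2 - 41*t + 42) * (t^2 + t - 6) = t^5 - t^4 - 49*t^3 + 13*t^2 + 288*t - 252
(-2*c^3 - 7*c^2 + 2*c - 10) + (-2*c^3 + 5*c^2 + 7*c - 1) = -4*c^3 - 2*c^2 + 9*c - 11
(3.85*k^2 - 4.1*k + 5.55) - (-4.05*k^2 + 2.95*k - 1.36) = 7.9*k^2 - 7.05*k + 6.91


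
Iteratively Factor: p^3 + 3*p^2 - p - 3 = (p + 3)*(p^2 - 1) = (p - 1)*(p + 3)*(p + 1)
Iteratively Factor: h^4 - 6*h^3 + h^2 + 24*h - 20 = (h - 2)*(h^3 - 4*h^2 - 7*h + 10) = (h - 2)*(h + 2)*(h^2 - 6*h + 5) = (h - 5)*(h - 2)*(h + 2)*(h - 1)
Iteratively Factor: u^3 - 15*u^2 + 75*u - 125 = (u - 5)*(u^2 - 10*u + 25) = (u - 5)^2*(u - 5)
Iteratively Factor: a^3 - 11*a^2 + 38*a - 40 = (a - 5)*(a^2 - 6*a + 8) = (a - 5)*(a - 4)*(a - 2)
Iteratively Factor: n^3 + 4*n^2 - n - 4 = (n + 1)*(n^2 + 3*n - 4) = (n - 1)*(n + 1)*(n + 4)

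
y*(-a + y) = -a*y + y^2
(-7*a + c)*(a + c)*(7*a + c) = -49*a^3 - 49*a^2*c + a*c^2 + c^3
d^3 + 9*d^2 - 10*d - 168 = (d - 4)*(d + 6)*(d + 7)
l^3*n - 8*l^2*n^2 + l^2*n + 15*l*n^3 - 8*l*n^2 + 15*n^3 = (l - 5*n)*(l - 3*n)*(l*n + n)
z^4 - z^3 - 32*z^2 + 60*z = z*(z - 5)*(z - 2)*(z + 6)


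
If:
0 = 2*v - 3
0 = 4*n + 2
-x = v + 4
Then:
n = -1/2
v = 3/2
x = -11/2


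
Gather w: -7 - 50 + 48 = -9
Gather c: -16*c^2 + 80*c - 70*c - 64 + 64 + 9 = -16*c^2 + 10*c + 9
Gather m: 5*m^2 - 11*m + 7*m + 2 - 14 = 5*m^2 - 4*m - 12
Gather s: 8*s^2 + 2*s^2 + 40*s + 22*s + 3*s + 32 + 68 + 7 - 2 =10*s^2 + 65*s + 105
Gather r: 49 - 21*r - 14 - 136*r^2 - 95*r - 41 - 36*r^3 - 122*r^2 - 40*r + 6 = -36*r^3 - 258*r^2 - 156*r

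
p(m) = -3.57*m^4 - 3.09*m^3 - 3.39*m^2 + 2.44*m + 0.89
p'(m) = -14.28*m^3 - 9.27*m^2 - 6.78*m + 2.44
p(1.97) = -84.85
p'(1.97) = -156.07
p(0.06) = 1.02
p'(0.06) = 2.00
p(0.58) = 0.16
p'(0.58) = -7.40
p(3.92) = -1070.74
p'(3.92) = -1026.76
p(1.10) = -9.87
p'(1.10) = -35.24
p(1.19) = -13.37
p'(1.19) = -42.82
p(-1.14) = -7.75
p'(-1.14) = 19.28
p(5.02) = -2730.36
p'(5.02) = -2071.71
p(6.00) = -5400.67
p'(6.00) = -3456.44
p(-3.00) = -242.68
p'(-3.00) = 324.91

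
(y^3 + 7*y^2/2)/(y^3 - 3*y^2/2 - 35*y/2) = y/(y - 5)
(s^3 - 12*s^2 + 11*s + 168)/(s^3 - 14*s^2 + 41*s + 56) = (s + 3)/(s + 1)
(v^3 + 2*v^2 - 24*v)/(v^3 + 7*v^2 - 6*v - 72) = v*(v - 4)/(v^2 + v - 12)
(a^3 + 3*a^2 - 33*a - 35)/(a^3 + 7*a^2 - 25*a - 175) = (a + 1)/(a + 5)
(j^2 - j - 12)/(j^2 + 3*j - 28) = (j + 3)/(j + 7)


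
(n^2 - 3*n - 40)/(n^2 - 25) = (n - 8)/(n - 5)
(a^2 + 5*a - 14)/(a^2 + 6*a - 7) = (a - 2)/(a - 1)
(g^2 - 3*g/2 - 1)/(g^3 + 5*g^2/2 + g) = (g - 2)/(g*(g + 2))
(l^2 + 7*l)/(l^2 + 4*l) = (l + 7)/(l + 4)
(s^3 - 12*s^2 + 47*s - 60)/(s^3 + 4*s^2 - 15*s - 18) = (s^2 - 9*s + 20)/(s^2 + 7*s + 6)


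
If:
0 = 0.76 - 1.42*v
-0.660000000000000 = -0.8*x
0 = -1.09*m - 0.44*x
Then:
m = -0.33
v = 0.54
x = 0.82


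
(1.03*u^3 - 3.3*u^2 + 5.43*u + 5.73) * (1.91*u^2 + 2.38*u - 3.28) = 1.9673*u^5 - 3.8516*u^4 - 0.861099999999999*u^3 + 34.6917*u^2 - 4.173*u - 18.7944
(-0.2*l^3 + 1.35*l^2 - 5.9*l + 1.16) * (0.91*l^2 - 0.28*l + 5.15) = -0.182*l^5 + 1.2845*l^4 - 6.777*l^3 + 9.6601*l^2 - 30.7098*l + 5.974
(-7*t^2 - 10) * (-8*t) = 56*t^3 + 80*t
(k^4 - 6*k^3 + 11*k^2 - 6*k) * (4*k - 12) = 4*k^5 - 36*k^4 + 116*k^3 - 156*k^2 + 72*k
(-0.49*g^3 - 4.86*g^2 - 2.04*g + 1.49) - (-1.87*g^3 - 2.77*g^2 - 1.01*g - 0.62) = 1.38*g^3 - 2.09*g^2 - 1.03*g + 2.11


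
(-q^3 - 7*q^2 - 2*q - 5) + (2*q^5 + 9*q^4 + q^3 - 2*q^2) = 2*q^5 + 9*q^4 - 9*q^2 - 2*q - 5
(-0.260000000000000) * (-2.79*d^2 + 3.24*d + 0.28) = 0.7254*d^2 - 0.8424*d - 0.0728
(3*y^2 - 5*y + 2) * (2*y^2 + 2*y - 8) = 6*y^4 - 4*y^3 - 30*y^2 + 44*y - 16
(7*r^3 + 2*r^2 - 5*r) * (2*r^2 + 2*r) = 14*r^5 + 18*r^4 - 6*r^3 - 10*r^2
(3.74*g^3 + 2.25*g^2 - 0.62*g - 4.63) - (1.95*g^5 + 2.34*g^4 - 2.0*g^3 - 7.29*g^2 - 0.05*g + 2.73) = -1.95*g^5 - 2.34*g^4 + 5.74*g^3 + 9.54*g^2 - 0.57*g - 7.36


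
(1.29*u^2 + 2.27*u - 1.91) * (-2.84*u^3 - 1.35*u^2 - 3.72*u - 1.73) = -3.6636*u^5 - 8.1883*u^4 - 2.4389*u^3 - 8.0976*u^2 + 3.1781*u + 3.3043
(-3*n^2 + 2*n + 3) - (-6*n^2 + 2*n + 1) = 3*n^2 + 2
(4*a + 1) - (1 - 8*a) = 12*a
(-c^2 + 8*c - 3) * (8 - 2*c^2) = 2*c^4 - 16*c^3 - 2*c^2 + 64*c - 24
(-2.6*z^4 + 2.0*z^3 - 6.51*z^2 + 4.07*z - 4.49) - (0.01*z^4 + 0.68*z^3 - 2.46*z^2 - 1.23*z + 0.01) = -2.61*z^4 + 1.32*z^3 - 4.05*z^2 + 5.3*z - 4.5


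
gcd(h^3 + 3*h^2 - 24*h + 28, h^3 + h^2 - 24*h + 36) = h - 2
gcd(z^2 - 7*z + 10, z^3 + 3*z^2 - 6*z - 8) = z - 2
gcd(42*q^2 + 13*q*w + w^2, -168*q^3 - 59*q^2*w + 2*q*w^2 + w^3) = 7*q + w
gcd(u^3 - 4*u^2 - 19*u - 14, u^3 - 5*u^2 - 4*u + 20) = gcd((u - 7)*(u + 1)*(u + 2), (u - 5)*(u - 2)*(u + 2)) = u + 2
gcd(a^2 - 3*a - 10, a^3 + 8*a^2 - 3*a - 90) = 1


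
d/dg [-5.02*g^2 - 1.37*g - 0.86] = -10.04*g - 1.37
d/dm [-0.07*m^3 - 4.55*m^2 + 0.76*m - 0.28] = -0.21*m^2 - 9.1*m + 0.76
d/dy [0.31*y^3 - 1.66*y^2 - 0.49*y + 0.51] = 0.93*y^2 - 3.32*y - 0.49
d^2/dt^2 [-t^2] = -2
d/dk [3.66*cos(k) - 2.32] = -3.66*sin(k)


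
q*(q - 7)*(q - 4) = q^3 - 11*q^2 + 28*q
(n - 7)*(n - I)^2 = n^3 - 7*n^2 - 2*I*n^2 - n + 14*I*n + 7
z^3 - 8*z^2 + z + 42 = (z - 7)*(z - 3)*(z + 2)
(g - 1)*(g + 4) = g^2 + 3*g - 4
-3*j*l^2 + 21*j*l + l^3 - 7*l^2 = l*(-3*j + l)*(l - 7)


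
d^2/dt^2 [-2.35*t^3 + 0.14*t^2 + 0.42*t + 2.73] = 0.28 - 14.1*t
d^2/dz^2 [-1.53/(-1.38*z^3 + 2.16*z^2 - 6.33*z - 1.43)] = ((6.6096 - 12.6684*z)*(1.38*z^3 - 2.16*z^2 + 6.33*z + 1.43) + 1.53*(4.14*z^2 - 4.32*z + 6.33)*(8.28*z^2 - 8.64*z + 12.66))/(1.38*z^3 - 2.16*z^2 + 6.33*z + 1.43)^3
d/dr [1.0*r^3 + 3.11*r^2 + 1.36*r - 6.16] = 3.0*r^2 + 6.22*r + 1.36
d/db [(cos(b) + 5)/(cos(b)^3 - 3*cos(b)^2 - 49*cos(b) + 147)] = (-57*cos(b)/2 + 6*cos(2*b) + cos(3*b)/2 - 386)*sin(b)/(cos(b)^3 - 3*cos(b)^2 - 49*cos(b) + 147)^2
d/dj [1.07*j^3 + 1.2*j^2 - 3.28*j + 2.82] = 3.21*j^2 + 2.4*j - 3.28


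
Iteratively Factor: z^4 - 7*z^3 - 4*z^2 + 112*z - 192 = (z - 4)*(z^3 - 3*z^2 - 16*z + 48) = (z - 4)*(z - 3)*(z^2 - 16) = (z - 4)^2*(z - 3)*(z + 4)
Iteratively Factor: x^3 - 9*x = (x + 3)*(x^2 - 3*x) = x*(x + 3)*(x - 3)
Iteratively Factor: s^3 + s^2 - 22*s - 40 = (s - 5)*(s^2 + 6*s + 8) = (s - 5)*(s + 2)*(s + 4)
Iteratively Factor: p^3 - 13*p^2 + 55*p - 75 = (p - 3)*(p^2 - 10*p + 25) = (p - 5)*(p - 3)*(p - 5)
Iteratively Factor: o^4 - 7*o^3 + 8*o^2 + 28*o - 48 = (o - 3)*(o^3 - 4*o^2 - 4*o + 16) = (o - 4)*(o - 3)*(o^2 - 4) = (o - 4)*(o - 3)*(o - 2)*(o + 2)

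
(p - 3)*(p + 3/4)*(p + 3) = p^3 + 3*p^2/4 - 9*p - 27/4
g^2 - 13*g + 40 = (g - 8)*(g - 5)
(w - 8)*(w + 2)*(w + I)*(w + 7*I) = w^4 - 6*w^3 + 8*I*w^3 - 23*w^2 - 48*I*w^2 + 42*w - 128*I*w + 112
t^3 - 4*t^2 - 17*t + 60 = (t - 5)*(t - 3)*(t + 4)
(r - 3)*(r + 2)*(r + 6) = r^3 + 5*r^2 - 12*r - 36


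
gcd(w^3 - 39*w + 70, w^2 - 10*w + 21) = 1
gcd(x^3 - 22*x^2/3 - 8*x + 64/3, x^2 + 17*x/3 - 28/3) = x - 4/3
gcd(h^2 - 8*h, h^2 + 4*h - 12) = 1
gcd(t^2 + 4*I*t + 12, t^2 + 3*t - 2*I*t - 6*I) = t - 2*I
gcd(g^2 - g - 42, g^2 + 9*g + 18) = g + 6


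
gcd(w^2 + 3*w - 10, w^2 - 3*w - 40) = w + 5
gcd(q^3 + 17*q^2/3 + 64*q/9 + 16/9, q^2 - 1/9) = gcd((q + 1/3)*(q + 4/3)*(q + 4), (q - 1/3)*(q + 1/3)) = q + 1/3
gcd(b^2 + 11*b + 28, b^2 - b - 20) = b + 4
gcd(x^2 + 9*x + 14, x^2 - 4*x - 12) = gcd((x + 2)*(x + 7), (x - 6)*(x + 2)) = x + 2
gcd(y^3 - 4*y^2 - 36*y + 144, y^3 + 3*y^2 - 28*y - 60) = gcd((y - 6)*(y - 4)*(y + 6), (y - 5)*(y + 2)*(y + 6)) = y + 6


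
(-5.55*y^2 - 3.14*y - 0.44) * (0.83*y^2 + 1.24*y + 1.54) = -4.6065*y^4 - 9.4882*y^3 - 12.8058*y^2 - 5.3812*y - 0.6776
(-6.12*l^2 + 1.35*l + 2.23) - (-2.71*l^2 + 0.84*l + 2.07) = -3.41*l^2 + 0.51*l + 0.16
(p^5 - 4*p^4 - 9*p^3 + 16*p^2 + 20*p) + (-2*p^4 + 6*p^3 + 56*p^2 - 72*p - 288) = p^5 - 6*p^4 - 3*p^3 + 72*p^2 - 52*p - 288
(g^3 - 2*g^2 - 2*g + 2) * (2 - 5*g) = -5*g^4 + 12*g^3 + 6*g^2 - 14*g + 4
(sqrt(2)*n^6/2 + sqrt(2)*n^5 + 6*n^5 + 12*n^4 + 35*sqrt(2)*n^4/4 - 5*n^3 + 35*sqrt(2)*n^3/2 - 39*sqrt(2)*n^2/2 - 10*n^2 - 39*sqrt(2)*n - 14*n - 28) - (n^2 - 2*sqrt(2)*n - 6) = sqrt(2)*n^6/2 + sqrt(2)*n^5 + 6*n^5 + 12*n^4 + 35*sqrt(2)*n^4/4 - 5*n^3 + 35*sqrt(2)*n^3/2 - 39*sqrt(2)*n^2/2 - 11*n^2 - 37*sqrt(2)*n - 14*n - 22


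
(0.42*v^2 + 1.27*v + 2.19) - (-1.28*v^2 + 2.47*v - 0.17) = 1.7*v^2 - 1.2*v + 2.36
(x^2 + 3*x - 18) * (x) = x^3 + 3*x^2 - 18*x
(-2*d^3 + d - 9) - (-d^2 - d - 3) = -2*d^3 + d^2 + 2*d - 6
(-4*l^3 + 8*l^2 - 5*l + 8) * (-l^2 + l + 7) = 4*l^5 - 12*l^4 - 15*l^3 + 43*l^2 - 27*l + 56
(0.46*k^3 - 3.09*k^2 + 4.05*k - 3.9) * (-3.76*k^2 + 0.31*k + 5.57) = -1.7296*k^5 + 11.761*k^4 - 13.6237*k^3 - 1.2918*k^2 + 21.3495*k - 21.723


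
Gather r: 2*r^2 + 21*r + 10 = 2*r^2 + 21*r + 10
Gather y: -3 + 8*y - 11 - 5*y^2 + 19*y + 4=-5*y^2 + 27*y - 10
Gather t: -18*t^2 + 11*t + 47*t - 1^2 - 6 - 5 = -18*t^2 + 58*t - 12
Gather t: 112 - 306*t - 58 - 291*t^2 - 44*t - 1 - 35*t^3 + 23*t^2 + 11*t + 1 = -35*t^3 - 268*t^2 - 339*t + 54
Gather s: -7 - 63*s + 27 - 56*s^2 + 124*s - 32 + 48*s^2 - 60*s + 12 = -8*s^2 + s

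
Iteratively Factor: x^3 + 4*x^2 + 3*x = (x + 1)*(x^2 + 3*x) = (x + 1)*(x + 3)*(x)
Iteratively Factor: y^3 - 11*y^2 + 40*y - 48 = (y - 3)*(y^2 - 8*y + 16) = (y - 4)*(y - 3)*(y - 4)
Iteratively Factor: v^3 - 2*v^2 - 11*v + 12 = (v - 1)*(v^2 - v - 12) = (v - 4)*(v - 1)*(v + 3)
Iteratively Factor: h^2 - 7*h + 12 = (h - 4)*(h - 3)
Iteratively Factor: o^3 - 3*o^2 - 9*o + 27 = (o + 3)*(o^2 - 6*o + 9) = (o - 3)*(o + 3)*(o - 3)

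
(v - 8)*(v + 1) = v^2 - 7*v - 8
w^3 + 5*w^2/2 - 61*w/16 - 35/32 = (w - 5/4)*(w + 1/4)*(w + 7/2)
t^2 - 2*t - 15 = (t - 5)*(t + 3)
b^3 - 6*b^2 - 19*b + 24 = (b - 8)*(b - 1)*(b + 3)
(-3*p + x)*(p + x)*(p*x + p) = -3*p^3*x - 3*p^3 - 2*p^2*x^2 - 2*p^2*x + p*x^3 + p*x^2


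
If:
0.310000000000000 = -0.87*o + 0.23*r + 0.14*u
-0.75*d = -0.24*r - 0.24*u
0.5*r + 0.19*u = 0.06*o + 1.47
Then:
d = 0.200797720797721*u + 0.957492877492877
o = 0.0624406457739791*u + 0.434710351377018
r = 2.99216524216524 - 0.372507122507123*u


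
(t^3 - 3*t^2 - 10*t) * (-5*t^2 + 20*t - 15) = -5*t^5 + 35*t^4 - 25*t^3 - 155*t^2 + 150*t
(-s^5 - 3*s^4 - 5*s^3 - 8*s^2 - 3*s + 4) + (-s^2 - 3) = -s^5 - 3*s^4 - 5*s^3 - 9*s^2 - 3*s + 1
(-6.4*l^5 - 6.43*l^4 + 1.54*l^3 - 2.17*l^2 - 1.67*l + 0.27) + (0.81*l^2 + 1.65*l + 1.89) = -6.4*l^5 - 6.43*l^4 + 1.54*l^3 - 1.36*l^2 - 0.02*l + 2.16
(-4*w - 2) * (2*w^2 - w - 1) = -8*w^3 + 6*w + 2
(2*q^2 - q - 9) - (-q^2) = 3*q^2 - q - 9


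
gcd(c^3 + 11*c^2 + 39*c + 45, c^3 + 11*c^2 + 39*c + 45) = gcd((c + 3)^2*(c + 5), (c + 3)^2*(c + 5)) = c^3 + 11*c^2 + 39*c + 45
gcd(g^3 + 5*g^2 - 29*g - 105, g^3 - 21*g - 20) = g - 5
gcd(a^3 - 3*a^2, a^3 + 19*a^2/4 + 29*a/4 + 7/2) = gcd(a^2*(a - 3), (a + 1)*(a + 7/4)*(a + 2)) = 1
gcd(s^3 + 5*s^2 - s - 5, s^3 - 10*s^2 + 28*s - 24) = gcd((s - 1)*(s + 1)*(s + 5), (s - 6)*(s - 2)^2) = 1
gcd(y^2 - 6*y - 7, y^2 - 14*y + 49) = y - 7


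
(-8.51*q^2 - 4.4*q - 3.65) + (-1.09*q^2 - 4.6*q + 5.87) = -9.6*q^2 - 9.0*q + 2.22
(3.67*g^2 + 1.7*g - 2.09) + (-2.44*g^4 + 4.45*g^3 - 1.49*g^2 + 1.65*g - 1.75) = -2.44*g^4 + 4.45*g^3 + 2.18*g^2 + 3.35*g - 3.84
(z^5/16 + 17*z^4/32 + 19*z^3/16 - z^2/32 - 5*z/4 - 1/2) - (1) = z^5/16 + 17*z^4/32 + 19*z^3/16 - z^2/32 - 5*z/4 - 3/2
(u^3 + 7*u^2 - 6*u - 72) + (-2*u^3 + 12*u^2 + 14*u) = -u^3 + 19*u^2 + 8*u - 72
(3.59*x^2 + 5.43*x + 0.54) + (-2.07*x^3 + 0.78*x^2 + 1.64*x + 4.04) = -2.07*x^3 + 4.37*x^2 + 7.07*x + 4.58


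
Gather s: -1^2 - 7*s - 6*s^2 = -6*s^2 - 7*s - 1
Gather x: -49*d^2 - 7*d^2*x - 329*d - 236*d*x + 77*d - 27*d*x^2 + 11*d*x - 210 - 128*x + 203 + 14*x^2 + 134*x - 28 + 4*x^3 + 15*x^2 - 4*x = -49*d^2 - 252*d + 4*x^3 + x^2*(29 - 27*d) + x*(-7*d^2 - 225*d + 2) - 35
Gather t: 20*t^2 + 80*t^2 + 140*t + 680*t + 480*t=100*t^2 + 1300*t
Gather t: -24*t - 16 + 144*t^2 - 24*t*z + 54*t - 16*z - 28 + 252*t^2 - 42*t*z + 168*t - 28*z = 396*t^2 + t*(198 - 66*z) - 44*z - 44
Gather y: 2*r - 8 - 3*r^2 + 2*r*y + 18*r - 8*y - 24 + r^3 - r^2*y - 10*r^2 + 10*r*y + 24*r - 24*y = r^3 - 13*r^2 + 44*r + y*(-r^2 + 12*r - 32) - 32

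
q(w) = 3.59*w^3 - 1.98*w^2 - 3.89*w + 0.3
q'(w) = 10.77*w^2 - 3.96*w - 3.89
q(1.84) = 8.80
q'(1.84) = 25.29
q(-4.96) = -467.18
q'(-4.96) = 280.71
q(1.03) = -1.88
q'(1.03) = 3.46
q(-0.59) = 1.17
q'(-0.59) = 2.20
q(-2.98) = -100.70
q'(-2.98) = 103.55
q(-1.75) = -18.20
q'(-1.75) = 36.02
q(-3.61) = -180.36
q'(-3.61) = 150.76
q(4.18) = 211.64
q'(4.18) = 167.73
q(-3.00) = -102.78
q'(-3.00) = 104.92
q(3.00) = 67.74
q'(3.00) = 81.16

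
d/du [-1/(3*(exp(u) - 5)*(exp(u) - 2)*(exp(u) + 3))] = ((exp(u) - 5)*(exp(u) - 2) + (exp(u) - 5)*(exp(u) + 3) + (exp(u) - 2)*(exp(u) + 3))*exp(u)/(3*(exp(u) - 5)^2*(exp(u) - 2)^2*(exp(u) + 3)^2)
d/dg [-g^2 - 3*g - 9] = -2*g - 3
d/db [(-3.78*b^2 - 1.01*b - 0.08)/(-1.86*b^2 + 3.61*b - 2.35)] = (-15.5244*b^2 + 17.4684*b + 2.6623)/(3.4596*b^4 - 13.4292*b^3 + 21.7741*b^2 - 16.967*b + 5.5225)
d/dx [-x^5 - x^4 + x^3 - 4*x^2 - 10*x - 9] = -5*x^4 - 4*x^3 + 3*x^2 - 8*x - 10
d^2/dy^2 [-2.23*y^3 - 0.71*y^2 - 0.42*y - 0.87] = -13.38*y - 1.42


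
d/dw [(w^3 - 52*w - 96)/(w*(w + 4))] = (w^4 + 8*w^3 + 52*w^2 + 192*w + 384)/(w^2*(w^2 + 8*w + 16))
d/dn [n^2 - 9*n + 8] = 2*n - 9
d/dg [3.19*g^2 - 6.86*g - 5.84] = 6.38*g - 6.86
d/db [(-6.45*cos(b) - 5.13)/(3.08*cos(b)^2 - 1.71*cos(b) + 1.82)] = (-19.866*cos(b)^2 - 31.6008*cos(b) + 20.5113)*sin(b)/(9.4864*cos(b)^4 - 10.5336*cos(b)^3 + 14.1353*cos(b)^2 - 6.2244*cos(b) + 3.3124)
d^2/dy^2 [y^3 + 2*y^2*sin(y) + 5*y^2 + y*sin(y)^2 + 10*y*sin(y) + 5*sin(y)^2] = -2*y^2*sin(y) - 10*y*sin(y) + 8*y*cos(y) + 2*y*cos(2*y) + 6*y + 4*sin(y) + 2*sin(2*y) + 20*cos(y) + 10*cos(2*y) + 10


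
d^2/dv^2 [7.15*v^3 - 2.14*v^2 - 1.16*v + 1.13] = 42.9*v - 4.28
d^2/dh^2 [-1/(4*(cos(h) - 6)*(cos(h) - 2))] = (2*sin(h)^4 - 9*sin(h)^2 + 63*cos(h) - 3*cos(3*h) - 45)/(2*(cos(h) - 6)^3*(cos(h) - 2)^3)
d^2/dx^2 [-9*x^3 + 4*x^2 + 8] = 8 - 54*x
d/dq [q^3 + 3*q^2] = 3*q*(q + 2)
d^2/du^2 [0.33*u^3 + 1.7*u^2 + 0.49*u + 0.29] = 1.98*u + 3.4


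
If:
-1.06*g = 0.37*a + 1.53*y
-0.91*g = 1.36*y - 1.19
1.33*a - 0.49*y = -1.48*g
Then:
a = -3.92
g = 3.12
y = -1.22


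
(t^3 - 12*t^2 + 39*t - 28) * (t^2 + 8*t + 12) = t^5 - 4*t^4 - 45*t^3 + 140*t^2 + 244*t - 336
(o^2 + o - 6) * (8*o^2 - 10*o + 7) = 8*o^4 - 2*o^3 - 51*o^2 + 67*o - 42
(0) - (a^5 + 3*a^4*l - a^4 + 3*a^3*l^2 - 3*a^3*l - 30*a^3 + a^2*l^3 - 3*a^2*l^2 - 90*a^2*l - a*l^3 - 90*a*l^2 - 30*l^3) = -a^5 - 3*a^4*l + a^4 - 3*a^3*l^2 + 3*a^3*l + 30*a^3 - a^2*l^3 + 3*a^2*l^2 + 90*a^2*l + a*l^3 + 90*a*l^2 + 30*l^3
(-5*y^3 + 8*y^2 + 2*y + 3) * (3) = -15*y^3 + 24*y^2 + 6*y + 9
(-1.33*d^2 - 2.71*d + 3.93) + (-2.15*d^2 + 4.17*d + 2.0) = -3.48*d^2 + 1.46*d + 5.93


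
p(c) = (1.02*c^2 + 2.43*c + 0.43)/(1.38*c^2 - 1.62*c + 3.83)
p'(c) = (1.62 - 2.76*c)*(1.02*c^2 + 2.43*c + 0.43)/(1.38*c^2 - 1.62*c + 3.83)^2 + (2.04*c + 2.43)/(1.38*c^2 - 1.62*c + 3.83)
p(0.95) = 1.03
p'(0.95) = 0.94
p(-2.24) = 0.01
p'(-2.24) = -0.14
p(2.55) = 1.53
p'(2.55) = -0.08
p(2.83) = 1.50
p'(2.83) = -0.11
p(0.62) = 0.69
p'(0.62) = 1.08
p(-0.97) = -0.14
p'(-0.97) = -0.03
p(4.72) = 1.29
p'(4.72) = -0.10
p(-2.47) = 0.04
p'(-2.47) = -0.14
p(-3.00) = 0.11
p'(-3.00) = -0.12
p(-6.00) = 0.36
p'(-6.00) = -0.05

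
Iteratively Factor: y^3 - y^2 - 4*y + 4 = (y - 1)*(y^2 - 4) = (y - 1)*(y + 2)*(y - 2)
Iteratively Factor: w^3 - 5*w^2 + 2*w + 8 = (w + 1)*(w^2 - 6*w + 8) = (w - 4)*(w + 1)*(w - 2)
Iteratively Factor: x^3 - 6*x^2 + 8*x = (x)*(x^2 - 6*x + 8) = x*(x - 4)*(x - 2)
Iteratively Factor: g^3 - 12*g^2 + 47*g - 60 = (g - 3)*(g^2 - 9*g + 20) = (g - 5)*(g - 3)*(g - 4)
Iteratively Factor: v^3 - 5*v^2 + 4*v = (v - 1)*(v^2 - 4*v) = (v - 4)*(v - 1)*(v)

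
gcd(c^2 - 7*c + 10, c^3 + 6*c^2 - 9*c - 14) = c - 2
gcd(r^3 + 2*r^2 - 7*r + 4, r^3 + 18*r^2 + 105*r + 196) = r + 4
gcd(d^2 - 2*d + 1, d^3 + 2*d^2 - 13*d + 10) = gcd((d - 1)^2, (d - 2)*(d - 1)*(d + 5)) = d - 1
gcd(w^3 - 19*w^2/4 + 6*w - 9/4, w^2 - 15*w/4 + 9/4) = w^2 - 15*w/4 + 9/4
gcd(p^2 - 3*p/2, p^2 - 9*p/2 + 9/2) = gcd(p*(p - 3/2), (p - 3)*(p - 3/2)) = p - 3/2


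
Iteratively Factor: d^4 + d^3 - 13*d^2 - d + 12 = (d + 1)*(d^3 - 13*d + 12) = (d - 3)*(d + 1)*(d^2 + 3*d - 4) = (d - 3)*(d + 1)*(d + 4)*(d - 1)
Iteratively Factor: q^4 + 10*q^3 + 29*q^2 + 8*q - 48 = (q - 1)*(q^3 + 11*q^2 + 40*q + 48) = (q - 1)*(q + 4)*(q^2 + 7*q + 12) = (q - 1)*(q + 4)^2*(q + 3)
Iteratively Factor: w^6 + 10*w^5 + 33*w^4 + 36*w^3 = (w + 4)*(w^5 + 6*w^4 + 9*w^3) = w*(w + 4)*(w^4 + 6*w^3 + 9*w^2) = w*(w + 3)*(w + 4)*(w^3 + 3*w^2) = w*(w + 3)^2*(w + 4)*(w^2) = w^2*(w + 3)^2*(w + 4)*(w)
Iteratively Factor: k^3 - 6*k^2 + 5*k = (k - 1)*(k^2 - 5*k) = (k - 5)*(k - 1)*(k)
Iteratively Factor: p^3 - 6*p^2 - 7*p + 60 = (p - 4)*(p^2 - 2*p - 15) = (p - 4)*(p + 3)*(p - 5)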